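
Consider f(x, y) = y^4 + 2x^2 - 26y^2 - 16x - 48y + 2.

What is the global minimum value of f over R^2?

-382

f(x,y) separates as P(x) + Q(y) + 2, so its minimum is min P + min Q + 2.
P'(x) = 4x - 16 vanishes at x ∈ {4}; Q'(y) = 4(y - 4)(y + 1)(y + 3) vanishes at y ∈ {-3, -1, 4}.
Local minima of P (where P''>0): P(4)=-32. Local minima of Q: Q(-3)=-9, Q(4)=-352.
So the global minimum of f is P(4) + Q(4) + 2 = -32 − 352 + 2 = -382, attained at (4, 4).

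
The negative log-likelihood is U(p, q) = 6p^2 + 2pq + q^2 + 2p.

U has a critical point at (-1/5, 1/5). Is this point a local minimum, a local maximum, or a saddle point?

The Hessian of U is constant: H = [[12, 2], [2, 2]].
det(H) = 12·2 − 2² = 20.
det(H) > 0 and tr(H) = 14 > 0, so H is positive definite and the point is a local minimum.

local minimum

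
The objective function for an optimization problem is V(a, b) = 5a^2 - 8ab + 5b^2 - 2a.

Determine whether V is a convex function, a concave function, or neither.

convex

V is quadratic, so its Hessian is the constant matrix H = [[10, -8], [-8, 10]].
det(H) = 36, tr(H) = 20.
det(H) > 0 and tr(H) > 0, so H is positive definite everywhere: convex.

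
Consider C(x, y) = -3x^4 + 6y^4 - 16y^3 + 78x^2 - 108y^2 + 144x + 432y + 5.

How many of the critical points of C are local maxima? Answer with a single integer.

C separates as a function of x plus a function of y, so ∇C=0 decouples.
∂C/∂x = -12(x - 4)(x + 1)(x + 3) = 0 at x ∈ {-3, -1, 4}; ∂C/∂y = 24(y - 3)(y - 2)(y + 3) = 0 at y ∈ {-3, 2, 3}.
The Hessian is diagonal: diag(C_xx, C_yy). Second derivatives: C_xx(-3)=-168, C_xx(-1)=120, C_xx(4)=-420; C_yy(-3)=720, C_yy(2)=-120, C_yy(3)=144.
Local maxima occur where both diagonal entries negative: (-3, 2), (4, 2). Count: 2.

2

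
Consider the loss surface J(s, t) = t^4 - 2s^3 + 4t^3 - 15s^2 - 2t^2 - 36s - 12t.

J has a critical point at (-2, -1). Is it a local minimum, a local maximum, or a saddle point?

local maximum

The mixed partial ∂²J/∂s∂t is 0, so the Hessian at any point is diag(J_ss, J_tt) = diag(-6(2s + 5), 4(3t^2 + 6t - 1)).
At (-2, -1): H = diag(-6, -16).
Both eigenvalues are negative, so H is negative definite: a local maximum.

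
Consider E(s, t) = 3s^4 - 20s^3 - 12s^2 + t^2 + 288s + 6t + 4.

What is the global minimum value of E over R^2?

E(s,t) separates as P(s) + Q(t) + 4, so its minimum is min P + min Q + 4.
P'(s) = 12(s - 4)(s - 3)(s + 2) vanishes at s ∈ {-2, 3, 4}; Q'(t) = 2(t + 3) vanishes at t ∈ {-3}.
Local minima of P (where P''>0): P(-2)=-416, P(4)=448. Local minima of Q: Q(-3)=-9.
So the global minimum of E is P(-2) + Q(-3) + 4 = -416 − 9 + 4 = -421, attained at (-2, -3).

-421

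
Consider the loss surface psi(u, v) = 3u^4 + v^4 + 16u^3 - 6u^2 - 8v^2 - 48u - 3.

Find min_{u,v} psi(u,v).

-179

psi(u,v) separates as P(u) + Q(v) − 3, so its minimum is min P + min Q − 3.
P'(u) = 12(u - 1)(u + 1)(u + 4) vanishes at u ∈ {-4, -1, 1}; Q'(v) = 4v(v - 2)(v + 2) vanishes at v ∈ {-2, 0, 2}.
Local minima of P (where P''>0): P(-4)=-160, P(1)=-35. Local minima of Q: Q(-2)=-16, Q(2)=-16.
So the global minimum of psi is P(-4) + Q(-2) − 3 = -160 − 16 − 3 = -179, attained at (-4, -2).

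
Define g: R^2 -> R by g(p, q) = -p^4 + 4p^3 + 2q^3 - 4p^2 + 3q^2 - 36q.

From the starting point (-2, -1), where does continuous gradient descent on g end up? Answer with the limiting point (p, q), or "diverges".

diverges

g is separable, so gradient descent decouples: p follows -∂g/∂p, q follows -∂g/∂q.
∂g/∂p = -4p(p - 2)(p - 1); at p=-2 this is 96, so p decreases.
∂g/∂q = 6(q - 2)(q + 3); at q=-1 this is -36, so q increases.
The p-coordinate has no critical point in that direction and runs off to infinity.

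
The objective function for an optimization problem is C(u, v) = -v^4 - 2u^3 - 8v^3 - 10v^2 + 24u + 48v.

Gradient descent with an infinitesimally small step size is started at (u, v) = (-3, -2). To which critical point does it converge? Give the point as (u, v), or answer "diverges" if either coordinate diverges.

C is separable, so gradient descent decouples: u follows -∂C/∂u, v follows -∂C/∂v.
∂C/∂u = -6(u - 2)(u + 2); at u=-3 this is -30, so u increases.
∂C/∂v = -4(v - 1)(v + 3)(v + 4); at v=-2 this is 24, so v decreases.
u converges to its nearest critical value -2 (a local min of the u-part); v converges to -3. The iterate converges to (-2, -3).

(-2, -3)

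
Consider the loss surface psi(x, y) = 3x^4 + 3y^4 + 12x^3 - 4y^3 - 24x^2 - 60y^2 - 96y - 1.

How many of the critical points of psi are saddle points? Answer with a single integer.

4

psi separates as a function of x plus a function of y, so ∇psi=0 decouples.
∂psi/∂x = 12x(x - 1)(x + 4) = 0 at x ∈ {-4, 0, 1}; ∂psi/∂y = 12(y - 4)(y + 1)(y + 2) = 0 at y ∈ {-2, -1, 4}.
The Hessian is diagonal: diag(psi_xx, psi_yy). Second derivatives: psi_xx(-4)=240, psi_xx(0)=-48, psi_xx(1)=60; psi_yy(-2)=72, psi_yy(-1)=-60, psi_yy(4)=360.
Saddle points occur where the two diagonal entries have opposite signs: (-4, -1), (0, -2), (0, 4), (1, -1). Count: 4.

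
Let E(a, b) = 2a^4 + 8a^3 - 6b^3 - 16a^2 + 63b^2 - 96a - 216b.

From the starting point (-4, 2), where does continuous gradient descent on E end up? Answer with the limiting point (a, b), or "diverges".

E is separable, so gradient descent decouples: a follows -∂E/∂a, b follows -∂E/∂b.
∂E/∂a = 8(a - 2)(a + 2)(a + 3); at a=-4 this is -96, so a increases.
∂E/∂b = -18(b - 4)(b - 3); at b=2 this is -36, so b increases.
a converges to its nearest critical value -3 (a local min of the a-part); b converges to 3. The iterate converges to (-3, 3).

(-3, 3)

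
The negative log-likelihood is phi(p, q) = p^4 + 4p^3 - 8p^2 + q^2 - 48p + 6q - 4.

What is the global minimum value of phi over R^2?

phi(p,q) separates as A(p) + B(q) − 4, so its minimum is min A + min B − 4.
A'(p) = 4(p - 2)(p + 2)(p + 3) vanishes at p ∈ {-3, -2, 2}; B'(q) = 2q + 6 vanishes at q ∈ {-3}.
Local minima of A (where A''>0): A(-3)=45, A(2)=-80. Local minima of B: B(-3)=-9.
So the global minimum of phi is A(2) + B(-3) − 4 = -80 − 9 − 4 = -93, attained at (2, -3).

-93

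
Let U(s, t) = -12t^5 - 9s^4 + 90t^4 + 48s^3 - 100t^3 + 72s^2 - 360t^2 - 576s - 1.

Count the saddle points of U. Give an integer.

6

U separates as a function of s plus a function of t, so ∇U=0 decouples.
∂U/∂s = -36(s - 4)(s - 2)(s + 2) = 0 at s ∈ {-2, 2, 4}; ∂U/∂t = -60t(t - 4)(t - 3)(t + 1) = 0 at t ∈ {-1, 0, 3, 4}.
The Hessian is diagonal: diag(U_ss, U_tt). Second derivatives: U_ss(-2)=-864, U_ss(2)=288, U_ss(4)=-432; U_tt(-1)=1200, U_tt(0)=-720, U_tt(3)=720, U_tt(4)=-1200.
Saddle points occur where the two diagonal entries have opposite signs: (-2, -1), (-2, 3), (2, 0), (2, 4), (4, -1), (4, 3). Count: 6.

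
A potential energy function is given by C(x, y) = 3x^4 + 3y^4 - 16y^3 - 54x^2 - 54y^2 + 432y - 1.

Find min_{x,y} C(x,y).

C(x,y) separates as P(x) + Q(y) − 1, so its minimum is min P + min Q − 1.
P'(x) = 12x(x - 3)(x + 3) vanishes at x ∈ {-3, 0, 3}; Q'(y) = 12(y - 4)(y - 3)(y + 3) vanishes at y ∈ {-3, 3, 4}.
Local minima of P (where P''>0): P(-3)=-243, P(3)=-243. Local minima of Q: Q(-3)=-1107, Q(4)=608.
So the global minimum of C is P(-3) + Q(-3) − 1 = -243 − 1107 − 1 = -1351, attained at (-3, -3).

-1351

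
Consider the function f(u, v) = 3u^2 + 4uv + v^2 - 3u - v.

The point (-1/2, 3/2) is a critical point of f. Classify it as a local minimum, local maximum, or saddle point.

The Hessian of f is constant: H = [[6, 4], [4, 2]].
det(H) = 6·2 − 4² = -4.
Since det(H) < 0, H is indefinite and the critical point is a saddle point.

saddle point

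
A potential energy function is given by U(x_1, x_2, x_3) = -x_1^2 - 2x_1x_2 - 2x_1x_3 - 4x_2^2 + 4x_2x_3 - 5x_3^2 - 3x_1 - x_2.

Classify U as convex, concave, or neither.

concave

U is quadratic, so its Hessian is the constant matrix H = [[-2, -2, -2], [-2, -8, 4], [-2, 4, -10]].
Leading principal minors: -2, 12, -24.
Signs alternate −, +, − ⇒ H ≺ 0 ⇒ concave.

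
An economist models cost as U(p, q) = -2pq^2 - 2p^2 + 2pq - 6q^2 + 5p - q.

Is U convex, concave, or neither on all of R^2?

The term -2pq^2 is cubic, so the Hessian is not constant.
∂²U/∂q² = -4p - 12, which takes both signs as p varies (negative for sufficiently large p). A diagonal entry of the Hessian changing sign means the Hessian is neither positive- nor negative-semidefinite on all of R^2.

neither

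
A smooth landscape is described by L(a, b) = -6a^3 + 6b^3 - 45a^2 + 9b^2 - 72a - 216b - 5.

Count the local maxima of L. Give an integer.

1

L separates as a function of a plus a function of b, so ∇L=0 decouples.
∂L/∂a = -18(a + 1)(a + 4) = 0 at a ∈ {-4, -1}; ∂L/∂b = 18(b - 3)(b + 4) = 0 at b ∈ {-4, 3}.
The Hessian is diagonal: diag(L_aa, L_bb). Second derivatives: L_aa(-4)=54, L_aa(-1)=-54; L_bb(-4)=-126, L_bb(3)=126.
Local maxima occur where both diagonal entries negative: (-1, -4). Count: 1.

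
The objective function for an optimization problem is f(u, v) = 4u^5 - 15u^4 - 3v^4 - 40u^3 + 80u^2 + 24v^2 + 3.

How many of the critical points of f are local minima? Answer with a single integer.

2

f separates as a function of u plus a function of v, so ∇f=0 decouples.
∂f/∂u = 20u(u - 4)(u - 1)(u + 2) = 0 at u ∈ {-2, 0, 1, 4}; ∂f/∂v = -12v(v - 2)(v + 2) = 0 at v ∈ {-2, 0, 2}.
The Hessian is diagonal: diag(f_uu, f_vv). Second derivatives: f_uu(-2)=-720, f_uu(0)=160, f_uu(1)=-180, f_uu(4)=1440; f_vv(-2)=-96, f_vv(0)=48, f_vv(2)=-96.
Local minima occur where both diagonal entries positive: (0, 0), (4, 0). Count: 2.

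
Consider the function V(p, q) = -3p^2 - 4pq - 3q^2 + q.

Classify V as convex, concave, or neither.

concave

V is quadratic, so its Hessian is the constant matrix H = [[-6, -4], [-4, -6]].
det(H) = 20, tr(H) = -12.
det(H) > 0 and tr(H) < 0, so H is negative definite everywhere: concave.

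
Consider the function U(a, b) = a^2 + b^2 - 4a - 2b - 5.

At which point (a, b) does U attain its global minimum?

(2, 1)

U(a,b) separates as P(a) + Q(b) − 5, so its minimum is min P + min Q − 5.
P'(a) = 2a - 4 vanishes at a ∈ {2}; Q'(b) = 2b - 2 vanishes at b ∈ {1}.
Local minima of P (where P''>0): P(2)=-4. Local minima of Q: Q(1)=-1.
So the global minimum of U is P(2) + Q(1) − 5 = -4 − 1 − 5 = -10, attained at (2, 1).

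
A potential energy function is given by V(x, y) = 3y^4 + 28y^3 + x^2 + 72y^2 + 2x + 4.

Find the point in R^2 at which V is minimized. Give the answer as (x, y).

V(x,y) separates as P(x) + Q(y) + 4, so its minimum is min P + min Q + 4.
P'(x) = 2x + 2 vanishes at x ∈ {-1}; Q'(y) = 12y(y + 3)(y + 4) vanishes at y ∈ {-4, -3, 0}.
Local minima of P (where P''>0): P(-1)=-1. Local minima of Q: Q(-4)=128, Q(0)=0.
So the global minimum of V is P(-1) + Q(0) + 4 = -1 + 0 + 4 = 3, attained at (-1, 0).

(-1, 0)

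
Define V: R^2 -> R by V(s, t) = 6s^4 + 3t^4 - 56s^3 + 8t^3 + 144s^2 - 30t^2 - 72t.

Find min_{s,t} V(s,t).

V(s,t) separates as P(s) + Q(t), so its minimum is min P + min Q.
P'(s) = 24s(s - 4)(s - 3) vanishes at s ∈ {0, 3, 4}; Q'(t) = 12(t - 2)(t + 1)(t + 3) vanishes at t ∈ {-3, -1, 2}.
Local minima of P (where P''>0): P(0)=0, P(4)=256. Local minima of Q: Q(-3)=-27, Q(2)=-152.
So the global minimum of V is P(0) + Q(2) = 0 − 152 = -152, attained at (0, 2).

-152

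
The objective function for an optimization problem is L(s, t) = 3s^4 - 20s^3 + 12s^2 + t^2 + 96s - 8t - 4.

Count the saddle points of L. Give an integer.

1

L separates as a function of s plus a function of t, so ∇L=0 decouples.
∂L/∂s = 12(s - 4)(s - 2)(s + 1) = 0 at s ∈ {-1, 2, 4}; ∂L/∂t = 2(t - 4) = 0 at t ∈ {4}.
The Hessian is diagonal: diag(L_ss, L_tt). Second derivatives: L_ss(-1)=180, L_ss(2)=-72, L_ss(4)=120; L_tt(4)=2.
Saddle points occur where the two diagonal entries have opposite signs: (2, 4). Count: 1.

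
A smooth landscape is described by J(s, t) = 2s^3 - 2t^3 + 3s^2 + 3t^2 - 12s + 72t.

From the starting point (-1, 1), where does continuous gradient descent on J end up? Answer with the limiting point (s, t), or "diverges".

J is separable, so gradient descent decouples: s follows -∂J/∂s, t follows -∂J/∂t.
∂J/∂s = 6(s - 1)(s + 2); at s=-1 this is -12, so s increases.
∂J/∂t = -6(t - 4)(t + 3); at t=1 this is 72, so t decreases.
s converges to its nearest critical value 1 (a local min of the s-part); t converges to -3. The iterate converges to (1, -3).

(1, -3)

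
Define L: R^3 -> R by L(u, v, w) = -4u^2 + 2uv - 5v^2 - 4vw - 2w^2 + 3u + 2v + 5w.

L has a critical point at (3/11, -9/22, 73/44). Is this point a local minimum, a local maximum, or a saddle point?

local maximum

The Hessian is constant: H = [[-8, 2, 0], [2, -10, -4], [0, -4, -4]].
Leading principal minors: Δ₁ = -8, Δ₂ = 76, Δ₃ = -176.
The minors alternate sign starting negative (−, +, −), so H is negative definite: a local maximum.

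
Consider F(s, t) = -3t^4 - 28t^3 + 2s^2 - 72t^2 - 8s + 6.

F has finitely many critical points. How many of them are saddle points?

F separates as a function of s plus a function of t, so ∇F=0 decouples.
∂F/∂s = 4(s - 2) = 0 at s ∈ {2}; ∂F/∂t = -12t(t + 3)(t + 4) = 0 at t ∈ {-4, -3, 0}.
The Hessian is diagonal: diag(F_ss, F_tt). Second derivatives: F_ss(2)=4; F_tt(-4)=-48, F_tt(-3)=36, F_tt(0)=-144.
Saddle points occur where the two diagonal entries have opposite signs: (2, -4), (2, 0). Count: 2.

2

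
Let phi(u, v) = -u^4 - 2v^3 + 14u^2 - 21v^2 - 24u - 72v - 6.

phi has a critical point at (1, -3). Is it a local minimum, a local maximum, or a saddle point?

The mixed partial ∂²phi/∂u∂v is 0, so the Hessian at any point is diag(phi_uu, phi_vv) = diag(4(-3u^2 + 7), -6(2v + 7)).
At (1, -3): H = diag(16, -6).
The eigenvalues have opposite signs, so H is indefinite: a saddle point.

saddle point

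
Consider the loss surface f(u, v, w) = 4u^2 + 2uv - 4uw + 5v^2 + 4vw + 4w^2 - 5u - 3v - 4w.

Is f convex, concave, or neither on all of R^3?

convex

f is quadratic, so its Hessian is the constant matrix H = [[8, 2, -4], [2, 10, 4], [-4, 4, 8]].
Leading principal minors: 8, 76, 256.
All positive ⇒ H ≻ 0 ⇒ convex.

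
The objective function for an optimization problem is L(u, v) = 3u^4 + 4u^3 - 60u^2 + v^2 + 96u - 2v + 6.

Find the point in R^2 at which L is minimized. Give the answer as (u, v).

(-4, 1)

L(u,v) separates as P(u) + Q(v) + 6, so its minimum is min P + min Q + 6.
P'(u) = 12(u - 2)(u - 1)(u + 4) vanishes at u ∈ {-4, 1, 2}; Q'(v) = 2v - 2 vanishes at v ∈ {1}.
Local minima of P (where P''>0): P(-4)=-832, P(2)=32. Local minima of Q: Q(1)=-1.
So the global minimum of L is P(-4) + Q(1) + 6 = -832 − 1 + 6 = -827, attained at (-4, 1).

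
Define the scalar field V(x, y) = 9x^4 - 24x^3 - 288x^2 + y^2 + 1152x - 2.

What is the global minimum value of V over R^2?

V(x,y) separates as P(x) + Q(y) − 2, so its minimum is min P + min Q − 2.
P'(x) = 36(x - 4)(x - 2)(x + 4) vanishes at x ∈ {-4, 2, 4}; Q'(y) = 2y vanishes at y ∈ {0}.
Local minima of P (where P''>0): P(-4)=-5376, P(4)=768. Local minima of Q: Q(0)=0.
So the global minimum of V is P(-4) + Q(0) − 2 = -5376 + 0 − 2 = -5378, attained at (-4, 0).

-5378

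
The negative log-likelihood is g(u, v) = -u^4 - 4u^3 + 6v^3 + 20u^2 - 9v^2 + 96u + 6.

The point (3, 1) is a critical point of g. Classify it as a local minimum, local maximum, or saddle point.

saddle point

The mixed partial ∂²g/∂u∂v is 0, so the Hessian at any point is diag(g_uu, g_vv) = diag(4(-3u^2 - 6u + 10), 18(2v - 1)).
At (3, 1): H = diag(-140, 18).
The eigenvalues have opposite signs, so H is indefinite: a saddle point.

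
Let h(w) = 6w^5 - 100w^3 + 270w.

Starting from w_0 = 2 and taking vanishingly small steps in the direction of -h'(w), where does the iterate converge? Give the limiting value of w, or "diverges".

3

h'(w) = 30(w - 3)(w - 1)(w + 1)(w + 3), so h'(2) = -450.
Gradient descent moves in the -h' direction, i.e. w is increasing.
The nearest critical point in that direction is w = 3, where h'' = 1440 > 0 (a local minimum). The iterate converges there.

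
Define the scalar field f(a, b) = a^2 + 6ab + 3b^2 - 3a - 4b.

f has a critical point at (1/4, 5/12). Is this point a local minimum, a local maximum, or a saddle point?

The Hessian of f is constant: H = [[2, 6], [6, 6]].
det(H) = 2·6 − 6² = -24.
Since det(H) < 0, H is indefinite and the critical point is a saddle point.

saddle point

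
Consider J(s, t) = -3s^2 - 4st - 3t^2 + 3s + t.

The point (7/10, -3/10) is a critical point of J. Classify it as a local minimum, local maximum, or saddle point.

The Hessian of J is constant: H = [[-6, -4], [-4, -6]].
det(H) = (-6)·(-6) − (-4)² = 20.
det(H) > 0 and tr(H) = -12 < 0, so H is negative definite and the point is a local maximum.

local maximum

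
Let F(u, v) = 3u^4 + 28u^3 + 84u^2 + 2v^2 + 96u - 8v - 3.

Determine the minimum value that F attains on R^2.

-75

F(u,v) separates as P(u) + Q(v) − 3, so its minimum is min P + min Q − 3.
P'(u) = 12(u + 1)(u + 2)(u + 4) vanishes at u ∈ {-4, -2, -1}; Q'(v) = 4v - 8 vanishes at v ∈ {2}.
Local minima of P (where P''>0): P(-4)=-64, P(-1)=-37. Local minima of Q: Q(2)=-8.
So the global minimum of F is P(-4) + Q(2) − 3 = -64 − 8 − 3 = -75, attained at (-4, 2).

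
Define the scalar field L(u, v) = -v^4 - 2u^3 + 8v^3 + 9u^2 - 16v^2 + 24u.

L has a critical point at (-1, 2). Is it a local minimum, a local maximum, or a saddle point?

local minimum

The mixed partial ∂²L/∂u∂v is 0, so the Hessian at any point is diag(L_uu, L_vv) = diag(6(-2u + 3), 4(-3v^2 + 12v - 8)).
At (-1, 2): H = diag(30, 16).
Both eigenvalues are positive, so H is positive definite: a local minimum.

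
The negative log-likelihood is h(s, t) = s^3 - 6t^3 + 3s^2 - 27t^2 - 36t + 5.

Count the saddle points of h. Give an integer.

2

h separates as a function of s plus a function of t, so ∇h=0 decouples.
∂h/∂s = 3s(s + 2) = 0 at s ∈ {-2, 0}; ∂h/∂t = -18(t + 1)(t + 2) = 0 at t ∈ {-2, -1}.
The Hessian is diagonal: diag(h_ss, h_tt). Second derivatives: h_ss(-2)=-6, h_ss(0)=6; h_tt(-2)=18, h_tt(-1)=-18.
Saddle points occur where the two diagonal entries have opposite signs: (-2, -2), (0, -1). Count: 2.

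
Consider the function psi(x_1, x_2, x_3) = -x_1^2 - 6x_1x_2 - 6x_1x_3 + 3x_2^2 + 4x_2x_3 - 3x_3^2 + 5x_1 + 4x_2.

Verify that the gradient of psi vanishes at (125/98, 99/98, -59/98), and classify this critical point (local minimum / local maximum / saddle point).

∇psi = (-2x_1 - 6x_2 - 6x_3 + 5, -6x_1 + 6x_2 + 4x_3 + 4, -6x_1 + 4x_2 - 6x_3); substituting (125/98, 99/98, -59/98) gives ∇psi = (0, 0, 0), so (125/98, 99/98, -59/98) is indeed a critical point.
The Hessian is constant: H = [[-2, -6, -6], [-6, 6, 4], [-6, 4, -6]].
Leading principal minors: Δ₁ = -2, Δ₂ = -48, Δ₃ = 392.
The minors fit neither the all-positive nor the alternating-sign pattern, so H is indefinite: a saddle point.

saddle point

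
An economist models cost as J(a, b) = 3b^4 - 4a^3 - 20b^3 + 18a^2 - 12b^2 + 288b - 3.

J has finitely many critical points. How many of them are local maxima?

J separates as a function of a plus a function of b, so ∇J=0 decouples.
∂J/∂a = -12a(a - 3) = 0 at a ∈ {0, 3}; ∂J/∂b = 12(b - 4)(b - 3)(b + 2) = 0 at b ∈ {-2, 3, 4}.
The Hessian is diagonal: diag(J_aa, J_bb). Second derivatives: J_aa(0)=36, J_aa(3)=-36; J_bb(-2)=360, J_bb(3)=-60, J_bb(4)=72.
Local maxima occur where both diagonal entries negative: (3, 3). Count: 1.

1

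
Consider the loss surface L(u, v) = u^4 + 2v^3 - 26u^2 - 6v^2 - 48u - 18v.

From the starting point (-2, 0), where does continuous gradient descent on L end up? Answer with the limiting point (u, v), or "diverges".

(-3, 3)

L is separable, so gradient descent decouples: u follows -∂L/∂u, v follows -∂L/∂v.
∂L/∂u = 4(u - 4)(u + 1)(u + 3); at u=-2 this is 24, so u decreases.
∂L/∂v = 6(v - 3)(v + 1); at v=0 this is -18, so v increases.
u converges to its nearest critical value -3 (a local min of the u-part); v converges to 3. The iterate converges to (-3, 3).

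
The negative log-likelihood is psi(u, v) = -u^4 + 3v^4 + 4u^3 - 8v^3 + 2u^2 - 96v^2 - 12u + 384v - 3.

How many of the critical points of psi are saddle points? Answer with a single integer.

psi separates as a function of u plus a function of v, so ∇psi=0 decouples.
∂psi/∂u = -4(u - 3)(u - 1)(u + 1) = 0 at u ∈ {-1, 1, 3}; ∂psi/∂v = 12(v - 4)(v - 2)(v + 4) = 0 at v ∈ {-4, 2, 4}.
The Hessian is diagonal: diag(psi_uu, psi_vv). Second derivatives: psi_uu(-1)=-32, psi_uu(1)=16, psi_uu(3)=-32; psi_vv(-4)=576, psi_vv(2)=-144, psi_vv(4)=192.
Saddle points occur where the two diagonal entries have opposite signs: (-1, -4), (-1, 4), (1, 2), (3, -4), (3, 4). Count: 5.

5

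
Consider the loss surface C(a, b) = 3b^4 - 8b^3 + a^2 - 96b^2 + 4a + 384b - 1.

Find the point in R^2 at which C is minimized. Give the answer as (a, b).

(-2, -4)

C(a,b) separates as P(a) + Q(b) − 1, so its minimum is min P + min Q − 1.
P'(a) = 2a + 4 vanishes at a ∈ {-2}; Q'(b) = 12(b - 4)(b - 2)(b + 4) vanishes at b ∈ {-4, 2, 4}.
Local minima of P (where P''>0): P(-2)=-4. Local minima of Q: Q(-4)=-1792, Q(4)=256.
So the global minimum of C is P(-2) + Q(-4) − 1 = -4 − 1792 − 1 = -1797, attained at (-2, -4).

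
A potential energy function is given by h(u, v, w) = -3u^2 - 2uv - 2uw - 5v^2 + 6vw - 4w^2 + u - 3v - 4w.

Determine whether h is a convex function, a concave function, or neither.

h is quadratic, so its Hessian is the constant matrix H = [[-6, -2, -2], [-2, -10, 6], [-2, 6, -8]].
Leading principal minors: -6, 56, -144.
Signs alternate −, +, − ⇒ H ≺ 0 ⇒ concave.

concave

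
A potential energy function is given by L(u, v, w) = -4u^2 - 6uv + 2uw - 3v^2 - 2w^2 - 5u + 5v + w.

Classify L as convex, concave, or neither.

L is quadratic, so its Hessian is the constant matrix H = [[-8, -6, 2], [-6, -6, 0], [2, 0, -4]].
Leading principal minors: -8, 12, -24.
Signs alternate −, +, − ⇒ H ≺ 0 ⇒ concave.

concave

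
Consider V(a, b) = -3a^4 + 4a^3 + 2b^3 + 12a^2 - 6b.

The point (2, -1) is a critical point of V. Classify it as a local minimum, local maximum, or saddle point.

local maximum

The mixed partial ∂²V/∂a∂b is 0, so the Hessian at any point is diag(V_aa, V_bb) = diag(12(-3a^2 + 2a + 2), 12b).
At (2, -1): H = diag(-72, -12).
Both eigenvalues are negative, so H is negative definite: a local maximum.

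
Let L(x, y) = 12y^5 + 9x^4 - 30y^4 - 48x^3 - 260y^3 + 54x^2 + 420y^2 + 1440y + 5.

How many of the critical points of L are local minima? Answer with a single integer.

L separates as a function of x plus a function of y, so ∇L=0 decouples.
∂L/∂x = 36x(x - 3)(x - 1) = 0 at x ∈ {0, 1, 3}; ∂L/∂y = 60(y - 4)(y - 2)(y + 1)(y + 3) = 0 at y ∈ {-3, -1, 2, 4}.
The Hessian is diagonal: diag(L_xx, L_yy). Second derivatives: L_xx(0)=108, L_xx(1)=-72, L_xx(3)=216; L_yy(-3)=-4200, L_yy(-1)=1800, L_yy(2)=-1800, L_yy(4)=4200.
Local minima occur where both diagonal entries positive: (0, -1), (0, 4), (3, -1), (3, 4). Count: 4.

4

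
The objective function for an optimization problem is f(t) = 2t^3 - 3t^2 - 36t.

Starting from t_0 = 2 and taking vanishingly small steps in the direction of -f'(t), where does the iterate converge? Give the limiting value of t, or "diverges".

f'(t) = 6(t - 3)(t + 2), so f'(2) = -24.
Gradient descent moves in the -f' direction, i.e. t is increasing.
The nearest critical point in that direction is t = 3, where f'' = 30 > 0 (a local minimum). The iterate converges there.

3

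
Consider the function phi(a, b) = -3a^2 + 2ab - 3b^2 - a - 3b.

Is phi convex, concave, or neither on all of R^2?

concave

phi is quadratic, so its Hessian is the constant matrix H = [[-6, 2], [2, -6]].
det(H) = 32, tr(H) = -12.
det(H) > 0 and tr(H) < 0, so H is negative definite everywhere: concave.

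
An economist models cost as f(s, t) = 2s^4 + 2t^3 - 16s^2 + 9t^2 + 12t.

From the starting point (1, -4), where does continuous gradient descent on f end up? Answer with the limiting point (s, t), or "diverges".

diverges

f is separable, so gradient descent decouples: s follows -∂f/∂s, t follows -∂f/∂t.
∂f/∂s = 8s(s - 2)(s + 2); at s=1 this is -24, so s increases.
∂f/∂t = 6(t + 1)(t + 2); at t=-4 this is 36, so t decreases.
The t-coordinate has no critical point in that direction and runs off to infinity.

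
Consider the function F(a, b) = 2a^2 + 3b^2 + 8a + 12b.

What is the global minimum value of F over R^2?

-20

F(a,b) separates as P(a) + Q(b), so its minimum is min P + min Q.
P'(a) = 4a + 8 vanishes at a ∈ {-2}; Q'(b) = 6b + 12 vanishes at b ∈ {-2}.
Local minima of P (where P''>0): P(-2)=-8. Local minima of Q: Q(-2)=-12.
So the global minimum of F is P(-2) + Q(-2) = -8 − 12 = -20, attained at (-2, -2).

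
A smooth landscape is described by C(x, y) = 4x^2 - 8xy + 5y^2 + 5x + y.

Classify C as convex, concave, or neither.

C is quadratic, so its Hessian is the constant matrix H = [[8, -8], [-8, 10]].
det(H) = 16, tr(H) = 18.
det(H) > 0 and tr(H) > 0, so H is positive definite everywhere: convex.

convex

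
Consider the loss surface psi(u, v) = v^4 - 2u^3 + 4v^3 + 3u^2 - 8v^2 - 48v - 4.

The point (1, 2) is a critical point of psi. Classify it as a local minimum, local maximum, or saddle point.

saddle point

The mixed partial ∂²psi/∂u∂v is 0, so the Hessian at any point is diag(psi_uu, psi_vv) = diag(6(-2u + 1), 4(3v^2 + 6v - 4)).
At (1, 2): H = diag(-6, 80).
The eigenvalues have opposite signs, so H is indefinite: a saddle point.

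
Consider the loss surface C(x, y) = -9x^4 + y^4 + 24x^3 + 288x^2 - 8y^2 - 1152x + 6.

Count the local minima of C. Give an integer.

2

C separates as a function of x plus a function of y, so ∇C=0 decouples.
∂C/∂x = -36(x - 4)(x - 2)(x + 4) = 0 at x ∈ {-4, 2, 4}; ∂C/∂y = 4y(y - 2)(y + 2) = 0 at y ∈ {-2, 0, 2}.
The Hessian is diagonal: diag(C_xx, C_yy). Second derivatives: C_xx(-4)=-1728, C_xx(2)=432, C_xx(4)=-576; C_yy(-2)=32, C_yy(0)=-16, C_yy(2)=32.
Local minima occur where both diagonal entries positive: (2, -2), (2, 2). Count: 2.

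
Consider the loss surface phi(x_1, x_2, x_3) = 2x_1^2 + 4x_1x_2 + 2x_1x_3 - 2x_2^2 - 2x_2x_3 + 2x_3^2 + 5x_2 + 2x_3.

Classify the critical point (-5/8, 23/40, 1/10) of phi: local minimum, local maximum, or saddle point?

The Hessian is constant: H = [[4, 4, 2], [4, -4, -2], [2, -2, 4]].
Leading principal minors: Δ₁ = 4, Δ₂ = -32, Δ₃ = -160.
The minors fit neither the all-positive nor the alternating-sign pattern, so H is indefinite: a saddle point.

saddle point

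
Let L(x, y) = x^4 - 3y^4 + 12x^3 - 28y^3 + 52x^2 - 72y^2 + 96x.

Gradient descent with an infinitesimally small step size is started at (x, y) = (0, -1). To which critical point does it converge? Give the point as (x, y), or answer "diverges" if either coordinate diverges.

L is separable, so gradient descent decouples: x follows -∂L/∂x, y follows -∂L/∂y.
∂L/∂x = 4(x + 2)(x + 3)(x + 4); at x=0 this is 96, so x decreases.
∂L/∂y = -12y(y + 3)(y + 4); at y=-1 this is 72, so y decreases.
x converges to its nearest critical value -2 (a local min of the x-part); y converges to -3. The iterate converges to (-2, -3).

(-2, -3)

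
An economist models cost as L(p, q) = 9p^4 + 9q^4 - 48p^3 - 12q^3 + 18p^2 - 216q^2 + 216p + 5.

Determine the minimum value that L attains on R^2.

L(p,q) separates as A(p) + B(q) + 5, so its minimum is min A + min B + 5.
A'(p) = 36(p - 3)(p - 2)(p + 1) vanishes at p ∈ {-1, 2, 3}; B'(q) = 36q(q - 4)(q + 3) vanishes at q ∈ {-3, 0, 4}.
Local minima of A (where A''>0): A(-1)=-141, A(3)=243. Local minima of B: B(-3)=-891, B(4)=-1920.
So the global minimum of L is A(-1) + B(4) + 5 = -141 − 1920 + 5 = -2056, attained at (-1, 4).

-2056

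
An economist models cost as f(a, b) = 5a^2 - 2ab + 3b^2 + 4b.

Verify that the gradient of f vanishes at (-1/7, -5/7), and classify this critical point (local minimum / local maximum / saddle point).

∇f = (10a - 2b, -2a + 6b + 4); substituting (-1/7, -5/7) gives ∇f = (0, 0), so (-1/7, -5/7) is indeed a critical point.
The Hessian of f is constant: H = [[10, -2], [-2, 6]].
det(H) = 10·6 − (-2)² = 56.
det(H) > 0 and tr(H) = 16 > 0, so H is positive definite and the point is a local minimum.

local minimum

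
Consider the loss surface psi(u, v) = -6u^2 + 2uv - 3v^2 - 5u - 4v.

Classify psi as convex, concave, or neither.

psi is quadratic, so its Hessian is the constant matrix H = [[-12, 2], [2, -6]].
det(H) = 68, tr(H) = -18.
det(H) > 0 and tr(H) < 0, so H is negative definite everywhere: concave.

concave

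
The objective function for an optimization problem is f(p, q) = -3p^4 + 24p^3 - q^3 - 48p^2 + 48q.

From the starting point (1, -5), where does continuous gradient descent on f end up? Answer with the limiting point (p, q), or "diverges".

(2, -4)

f is separable, so gradient descent decouples: p follows -∂f/∂p, q follows -∂f/∂q.
∂f/∂p = -12p(p - 4)(p - 2); at p=1 this is -36, so p increases.
∂f/∂q = -3(q - 4)(q + 4); at q=-5 this is -27, so q increases.
p converges to its nearest critical value 2 (a local min of the p-part); q converges to -4. The iterate converges to (2, -4).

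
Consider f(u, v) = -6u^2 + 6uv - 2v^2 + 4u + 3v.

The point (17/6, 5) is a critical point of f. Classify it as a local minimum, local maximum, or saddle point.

The Hessian of f is constant: H = [[-12, 6], [6, -4]].
det(H) = (-12)·(-4) − 6² = 12.
det(H) > 0 and tr(H) = -16 < 0, so H is negative definite and the point is a local maximum.

local maximum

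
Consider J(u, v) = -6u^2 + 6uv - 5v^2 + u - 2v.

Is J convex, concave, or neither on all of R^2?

concave

J is quadratic, so its Hessian is the constant matrix H = [[-12, 6], [6, -10]].
det(H) = 84, tr(H) = -22.
det(H) > 0 and tr(H) < 0, so H is negative definite everywhere: concave.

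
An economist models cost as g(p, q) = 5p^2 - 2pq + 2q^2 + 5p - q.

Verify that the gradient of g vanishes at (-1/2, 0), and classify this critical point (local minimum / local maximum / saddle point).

∇g = (10p - 2q + 5, -2p + 4q - 1); substituting (-1/2, 0) gives ∇g = (0, 0), so (-1/2, 0) is indeed a critical point.
The Hessian of g is constant: H = [[10, -2], [-2, 4]].
det(H) = 10·4 − (-2)² = 36.
det(H) > 0 and tr(H) = 14 > 0, so H is positive definite and the point is a local minimum.

local minimum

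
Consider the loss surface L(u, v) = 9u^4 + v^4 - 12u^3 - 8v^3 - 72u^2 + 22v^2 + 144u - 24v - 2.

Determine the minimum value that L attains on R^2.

L(u,v) separates as P(u) + Q(v) − 2, so its minimum is min P + min Q − 2.
P'(u) = 36(u - 2)(u - 1)(u + 2) vanishes at u ∈ {-2, 1, 2}; Q'(v) = 4(v - 3)(v - 2)(v - 1) vanishes at v ∈ {1, 2, 3}.
Local minima of P (where P''>0): P(-2)=-336, P(2)=48. Local minima of Q: Q(1)=-9, Q(3)=-9.
So the global minimum of L is P(-2) + Q(1) − 2 = -336 − 9 − 2 = -347, attained at (-2, 1).

-347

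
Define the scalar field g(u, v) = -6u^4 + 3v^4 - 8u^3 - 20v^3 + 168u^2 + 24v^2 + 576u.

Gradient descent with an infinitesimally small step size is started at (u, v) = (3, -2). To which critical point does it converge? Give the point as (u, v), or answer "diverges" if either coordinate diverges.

g is separable, so gradient descent decouples: u follows -∂g/∂u, v follows -∂g/∂v.
∂g/∂u = -24(u - 4)(u + 2)(u + 3); at u=3 this is 720, so u decreases.
∂g/∂v = 12v(v - 4)(v - 1); at v=-2 this is -432, so v increases.
u converges to its nearest critical value -2 (a local min of the u-part); v converges to 0. The iterate converges to (-2, 0).

(-2, 0)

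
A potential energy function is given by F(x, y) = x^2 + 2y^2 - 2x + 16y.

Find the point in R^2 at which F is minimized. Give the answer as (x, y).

(1, -4)

F(x,y) separates as P(x) + Q(y), so its minimum is min P + min Q.
P'(x) = 2x - 2 vanishes at x ∈ {1}; Q'(y) = 4y + 16 vanishes at y ∈ {-4}.
Local minima of P (where P''>0): P(1)=-1. Local minima of Q: Q(-4)=-32.
So the global minimum of F is P(1) + Q(-4) = -1 − 32 = -33, attained at (1, -4).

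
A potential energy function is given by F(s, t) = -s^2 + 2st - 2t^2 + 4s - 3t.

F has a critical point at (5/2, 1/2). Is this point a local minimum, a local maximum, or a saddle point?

local maximum

The Hessian of F is constant: H = [[-2, 2], [2, -4]].
det(H) = (-2)·(-4) − 2² = 4.
det(H) > 0 and tr(H) = -6 < 0, so H is negative definite and the point is a local maximum.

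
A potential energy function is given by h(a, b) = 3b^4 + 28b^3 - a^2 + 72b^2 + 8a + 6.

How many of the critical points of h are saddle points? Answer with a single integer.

h separates as a function of a plus a function of b, so ∇h=0 decouples.
∂h/∂a = -2(a - 4) = 0 at a ∈ {4}; ∂h/∂b = 12b(b + 3)(b + 4) = 0 at b ∈ {-4, -3, 0}.
The Hessian is diagonal: diag(h_aa, h_bb). Second derivatives: h_aa(4)=-2; h_bb(-4)=48, h_bb(-3)=-36, h_bb(0)=144.
Saddle points occur where the two diagonal entries have opposite signs: (4, -4), (4, 0). Count: 2.

2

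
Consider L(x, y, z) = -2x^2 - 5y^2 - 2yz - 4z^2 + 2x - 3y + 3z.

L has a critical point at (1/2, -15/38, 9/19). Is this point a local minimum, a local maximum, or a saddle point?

The Hessian is constant: H = [[-4, 0, 0], [0, -10, -2], [0, -2, -8]].
Leading principal minors: Δ₁ = -4, Δ₂ = 40, Δ₃ = -304.
The minors alternate sign starting negative (−, +, −), so H is negative definite: a local maximum.

local maximum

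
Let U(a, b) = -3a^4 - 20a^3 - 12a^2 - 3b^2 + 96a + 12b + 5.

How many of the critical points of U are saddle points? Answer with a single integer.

1

U separates as a function of a plus a function of b, so ∇U=0 decouples.
∂U/∂a = -12(a - 1)(a + 2)(a + 4) = 0 at a ∈ {-4, -2, 1}; ∂U/∂b = -6(b - 2) = 0 at b ∈ {2}.
The Hessian is diagonal: diag(U_aa, U_bb). Second derivatives: U_aa(-4)=-120, U_aa(-2)=72, U_aa(1)=-180; U_bb(2)=-6.
Saddle points occur where the two diagonal entries have opposite signs: (-2, 2). Count: 1.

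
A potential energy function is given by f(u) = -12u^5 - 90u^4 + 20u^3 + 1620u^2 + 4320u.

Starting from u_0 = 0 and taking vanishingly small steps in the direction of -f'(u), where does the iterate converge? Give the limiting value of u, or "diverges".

f'(u) = -60(u - 3)(u + 2)(u + 3)(u + 4), so f'(0) = 4320.
Gradient descent moves in the -f' direction, i.e. u is decreasing.
The nearest critical point in that direction is u = -2, where f'' = 600 > 0 (a local minimum). The iterate converges there.

-2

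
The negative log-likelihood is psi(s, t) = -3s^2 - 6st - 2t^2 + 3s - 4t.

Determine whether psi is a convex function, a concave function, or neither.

psi is quadratic, so its Hessian is the constant matrix H = [[-6, -6], [-6, -4]].
det(H) = -12, tr(H) = -10.
det(H) < 0, so H is indefinite: neither convex nor concave.

neither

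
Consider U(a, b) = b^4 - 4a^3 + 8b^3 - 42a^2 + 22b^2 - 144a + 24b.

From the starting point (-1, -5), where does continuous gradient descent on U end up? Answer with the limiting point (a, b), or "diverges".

diverges

U is separable, so gradient descent decouples: a follows -∂U/∂a, b follows -∂U/∂b.
∂U/∂a = -12(a + 3)(a + 4); at a=-1 this is -72, so a increases.
∂U/∂b = 4(b + 1)(b + 2)(b + 3); at b=-5 this is -96, so b increases.
The a-coordinate has no critical point in that direction and runs off to infinity.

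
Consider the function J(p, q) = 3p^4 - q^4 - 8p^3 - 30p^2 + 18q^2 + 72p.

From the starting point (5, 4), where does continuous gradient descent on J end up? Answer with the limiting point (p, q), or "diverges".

J is separable, so gradient descent decouples: p follows -∂J/∂p, q follows -∂J/∂q.
∂J/∂p = 12(p - 3)(p - 1)(p + 2); at p=5 this is 672, so p decreases.
∂J/∂q = -4q(q - 3)(q + 3); at q=4 this is -112, so q increases.
The q-coordinate has no critical point in that direction and runs off to infinity.

diverges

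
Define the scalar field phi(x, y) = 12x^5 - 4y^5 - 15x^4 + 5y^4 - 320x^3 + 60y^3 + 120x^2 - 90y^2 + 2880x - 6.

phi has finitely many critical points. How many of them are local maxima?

phi separates as a function of x plus a function of y, so ∇phi=0 decouples.
∂phi/∂x = 60(x - 4)(x - 2)(x + 2)(x + 3) = 0 at x ∈ {-3, -2, 2, 4}; ∂phi/∂y = -20y(y - 3)(y - 1)(y + 3) = 0 at y ∈ {-3, 0, 1, 3}.
The Hessian is diagonal: diag(phi_xx, phi_yy). Second derivatives: phi_xx(-3)=-2100, phi_xx(-2)=1440, phi_xx(2)=-2400, phi_xx(4)=5040; phi_yy(-3)=1440, phi_yy(0)=-180, phi_yy(1)=160, phi_yy(3)=-720.
Local maxima occur where both diagonal entries negative: (-3, 0), (-3, 3), (2, 0), (2, 3). Count: 4.

4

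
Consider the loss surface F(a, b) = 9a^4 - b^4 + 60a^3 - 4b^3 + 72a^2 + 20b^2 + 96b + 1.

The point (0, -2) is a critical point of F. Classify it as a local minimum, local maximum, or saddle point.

local minimum

The mixed partial ∂²F/∂a∂b is 0, so the Hessian at any point is diag(F_aa, F_bb) = diag(36(3a^2 + 10a + 4), 4(-3b^2 - 6b + 10)).
At (0, -2): H = diag(144, 40).
Both eigenvalues are positive, so H is positive definite: a local minimum.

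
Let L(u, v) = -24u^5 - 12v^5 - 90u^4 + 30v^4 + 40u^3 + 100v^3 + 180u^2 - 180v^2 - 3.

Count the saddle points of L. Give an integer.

L separates as a function of u plus a function of v, so ∇L=0 decouples.
∂L/∂u = -120u(u - 1)(u + 1)(u + 3) = 0 at u ∈ {-3, -1, 0, 1}; ∂L/∂v = -60v(v - 3)(v - 1)(v + 2) = 0 at v ∈ {-2, 0, 1, 3}.
The Hessian is diagonal: diag(L_uu, L_vv). Second derivatives: L_uu(-3)=2880, L_uu(-1)=-480, L_uu(0)=360, L_uu(1)=-960; L_vv(-2)=1800, L_vv(0)=-360, L_vv(1)=360, L_vv(3)=-1800.
Saddle points occur where the two diagonal entries have opposite signs: (-3, 0), (-3, 3), (-1, -2), (-1, 1), (0, 0), (0, 3), (1, -2), (1, 1). Count: 8.

8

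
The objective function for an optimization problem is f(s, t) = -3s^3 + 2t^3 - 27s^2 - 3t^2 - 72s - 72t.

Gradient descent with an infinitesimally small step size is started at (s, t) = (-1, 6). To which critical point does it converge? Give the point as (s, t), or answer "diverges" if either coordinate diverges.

diverges

f is separable, so gradient descent decouples: s follows -∂f/∂s, t follows -∂f/∂t.
∂f/∂s = -9(s + 2)(s + 4); at s=-1 this is -27, so s increases.
∂f/∂t = 6(t - 4)(t + 3); at t=6 this is 108, so t decreases.
The s-coordinate has no critical point in that direction and runs off to infinity.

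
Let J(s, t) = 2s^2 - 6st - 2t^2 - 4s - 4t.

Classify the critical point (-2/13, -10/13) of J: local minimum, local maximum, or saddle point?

saddle point

The Hessian of J is constant: H = [[4, -6], [-6, -4]].
det(H) = 4·(-4) − (-6)² = -52.
Since det(H) < 0, H is indefinite and the critical point is a saddle point.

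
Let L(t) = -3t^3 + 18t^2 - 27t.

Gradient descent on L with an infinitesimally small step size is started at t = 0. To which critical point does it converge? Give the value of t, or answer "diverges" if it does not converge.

1

L'(t) = -9(t - 3)(t - 1), so L'(0) = -27.
Gradient descent moves in the -L' direction, i.e. t is increasing.
The nearest critical point in that direction is t = 1, where L'' = 18 > 0 (a local minimum). The iterate converges there.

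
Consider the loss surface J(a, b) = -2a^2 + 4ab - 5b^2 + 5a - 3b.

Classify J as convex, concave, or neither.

J is quadratic, so its Hessian is the constant matrix H = [[-4, 4], [4, -10]].
det(H) = 24, tr(H) = -14.
det(H) > 0 and tr(H) < 0, so H is negative definite everywhere: concave.

concave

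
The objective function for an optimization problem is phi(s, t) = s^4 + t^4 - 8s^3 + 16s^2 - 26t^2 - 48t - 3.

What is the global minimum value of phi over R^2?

phi(s,t) separates as P(s) + Q(t) − 3, so its minimum is min P + min Q − 3.
P'(s) = 4s(s - 4)(s - 2) vanishes at s ∈ {0, 2, 4}; Q'(t) = 4(t - 4)(t + 1)(t + 3) vanishes at t ∈ {-3, -1, 4}.
Local minima of P (where P''>0): P(0)=0, P(4)=0. Local minima of Q: Q(-3)=-9, Q(4)=-352.
So the global minimum of phi is P(0) + Q(4) − 3 = 0 − 352 − 3 = -355, attained at (0, 4).

-355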